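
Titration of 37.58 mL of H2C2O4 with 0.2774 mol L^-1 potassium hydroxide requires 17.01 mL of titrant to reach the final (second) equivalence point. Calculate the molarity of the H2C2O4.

n(KOH) = 0.2774 x 0.01701 = 0.004719 mol.
At the final (second) equivalence point, 2 mol OH^- react per mol H2C2O4, so n(H2C2O4) = 0.004719 / 2 = 0.002359 mol.
[H2C2O4] = 0.002359 / 0.03758 L = 0.0628 M.

0.0628 M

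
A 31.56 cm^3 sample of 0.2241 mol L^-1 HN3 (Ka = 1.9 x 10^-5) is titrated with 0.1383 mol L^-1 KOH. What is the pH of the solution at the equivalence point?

n(HN3) = 0.2241 x 0.03156 = 0.007073 mol; V(KOH) at equivalence = 0.007073/0.1383 = 0.05114 L.
At equivalence all the acid is converted to N3-; total volume = 0.03156 + 0.05114 = 0.08270 L, so [N3-] = 0.007073/0.08270 = 0.08552 M.
Kb = Kw/Ka = 1.0e-14 / 1.9 x 10^-5 = 5.26e-10.
[OH^-] = sqrt(Kb x [N3-]) = sqrt(5.26e-10 x 0.08552) = 6.71e-6 M.
pOH = 5.17, so pH = 14.00 - 5.17 = 8.83.

8.83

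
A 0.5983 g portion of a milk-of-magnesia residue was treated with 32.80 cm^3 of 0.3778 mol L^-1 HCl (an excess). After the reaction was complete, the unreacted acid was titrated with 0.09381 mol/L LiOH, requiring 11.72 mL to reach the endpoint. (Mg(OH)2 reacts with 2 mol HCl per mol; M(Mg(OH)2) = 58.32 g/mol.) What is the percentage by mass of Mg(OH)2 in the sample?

55.0%

Total n(HCl) added = 0.3778 x 0.03280 = 0.01239 mol.
n(LiOH) used = 0.09381 x 0.01172 = 0.001099 mol, which equals the excess n(HCl).
So n(HCl) consumed by the sample = 0.01239 - 0.001099 = 0.01129 mol.
n(Mg(OH)2) = 0.01129 / 2 = 0.005646 mol.
mass Mg(OH)2 = 0.005646 x 58.32 = 0.3293 g, so %Mg(OH)2 = 0.3293/0.5983 x 100 = 55.0%.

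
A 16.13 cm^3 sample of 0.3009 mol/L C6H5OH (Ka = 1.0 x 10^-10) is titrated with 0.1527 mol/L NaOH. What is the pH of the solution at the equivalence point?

n(C6H5OH) = 0.3009 x 0.01613 = 0.004854 mol; V(NaOH) at equivalence = 0.004854/0.1527 = 0.03178 L.
At equivalence all the acid is converted to C6H5O-; total volume = 0.01613 + 0.03178 = 0.04791 L, so [C6H5O-] = 0.004854/0.04791 = 0.1013 M.
Kb = Kw/Ka = 1.0e-14 / 1.0 x 10^-10 = 0.000100.
[OH^-] = sqrt(Kb x [C6H5O-]) = sqrt(0.000100 x 0.1013) = 0.00318 M.
pOH = 2.50, so pH = 14.00 - 2.50 = 11.50.

11.50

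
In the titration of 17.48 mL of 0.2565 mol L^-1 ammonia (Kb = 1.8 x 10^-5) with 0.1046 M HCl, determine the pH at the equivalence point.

5.19

n(NH3) = 0.2565 x 0.01748 = 0.004484 mol; V(HCl) at equivalence = 0.004484/0.1046 = 0.04286 L.
At equivalence the base is fully converted to NH4+; total volume = 0.06034 L, so [NH4+] = 0.004484/0.06034 = 0.07430 M.
Ka(NH4+) = Kw/Kb = 1.0e-14 / 1.8 x 10^-5 = 5.56e-10.
[H^+] = sqrt(Ka x [NH4+]) = sqrt(5.56e-10 x 0.07430) = 6.42e-6 M.
pH = -log(6.42e-6) = 5.19.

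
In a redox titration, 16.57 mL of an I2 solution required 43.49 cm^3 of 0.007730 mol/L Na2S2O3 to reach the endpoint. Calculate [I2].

n(Na2S2O3) = 0.007730 x 0.04349 = 0.0003362 mol.
From the balanced equation, 2 mol Na2S2O3 reacts with 1 mol I2, so n(I2) = 0.0003362 x 1/2 = 0.0001681 mol.
[I2] = 0.0001681 / 0.01657 L = 0.0101 M.

0.0101 M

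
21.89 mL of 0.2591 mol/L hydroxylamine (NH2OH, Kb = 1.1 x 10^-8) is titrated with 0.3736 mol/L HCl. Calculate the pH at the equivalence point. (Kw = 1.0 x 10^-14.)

n(NH2OH) = 0.2591 x 0.02189 = 0.005672 mol; V(HCl) at equivalence = 0.005672/0.3736 = 0.01518 L.
At equivalence the base is fully converted to NH3OH+; total volume = 0.03707 L, so [NH3OH+] = 0.005672/0.03707 = 0.1530 M.
Ka(NH3OH+) = Kw/Kb = 1.0e-14 / 1.1 x 10^-8 = 9.09e-7.
[H^+] = sqrt(Ka x [NH3OH+]) = sqrt(9.09e-7 x 0.1530) = 0.000373 M.
pH = -log(0.000373) = 3.43.

3.43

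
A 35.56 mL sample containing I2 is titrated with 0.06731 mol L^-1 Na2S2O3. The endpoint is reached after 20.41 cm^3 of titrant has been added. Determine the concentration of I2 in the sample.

n(Na2S2O3) = 0.06731 x 0.02041 = 0.001374 mol.
From the balanced equation, 2 mol Na2S2O3 reacts with 1 mol I2, so n(I2) = 0.001374 x 1/2 = 0.0006869 mol.
[I2] = 0.0006869 / 0.03556 L = 0.0193 M.

0.0193 M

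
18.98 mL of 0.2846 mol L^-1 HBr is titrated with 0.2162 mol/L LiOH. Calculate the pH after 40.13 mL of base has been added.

n(acid) = 0.2846 x 0.01898 = 0.005402 mol; n(LiOH) added = 0.2162 x 0.04013 = 0.008676 mol.
Base is in excess by 0.008676 - 0.005402 = 0.003274 mol in a total volume of 0.05911 L.
[OH^-] = 0.003274/0.05911 = 0.05539 M, so pOH = 1.26 and pH = 14.00 - 1.26 = 12.74.

12.74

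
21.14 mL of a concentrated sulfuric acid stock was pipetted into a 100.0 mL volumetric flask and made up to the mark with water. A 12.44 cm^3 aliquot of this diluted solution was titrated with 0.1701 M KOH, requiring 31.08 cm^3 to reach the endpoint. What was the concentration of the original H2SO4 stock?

1.01 M

n(KOH) = 0.1701 x 0.03108 = 0.005287 mol.
n(H2SO4) in the aliquot = 0.005287 x 1/2 = 0.002643 mol.
[diluted H2SO4] = 0.002643 / 0.01244 = 0.2125 M.
Dilution factor = 100.0/21.14 = 4.730, so [stock] = 0.2125 x 4.730 = 1.01 M.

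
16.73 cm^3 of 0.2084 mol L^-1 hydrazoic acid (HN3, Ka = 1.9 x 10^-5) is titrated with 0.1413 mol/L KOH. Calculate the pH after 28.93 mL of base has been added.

n(acid) = 0.2084 x 0.01673 = 0.003487 mol; n(KOH) added = 0.1413 x 0.02893 = 0.004088 mol.
Base is in excess by 0.004088 - 0.003487 = 0.0006013 mol in a total volume of 0.04566 L.
[OH^-] = 0.0006013/0.04566 = 0.01317 M, so pOH = 1.88 and pH = 14.00 - 1.88 = 12.12.

12.12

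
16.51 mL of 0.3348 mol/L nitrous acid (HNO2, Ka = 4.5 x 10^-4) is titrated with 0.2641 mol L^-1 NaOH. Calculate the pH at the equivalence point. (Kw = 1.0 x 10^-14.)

n(HNO2) = 0.3348 x 0.01651 = 0.005528 mol; V(NaOH) at equivalence = 0.005528/0.2641 = 0.02093 L.
At equivalence all the acid is converted to NO2-; total volume = 0.01651 + 0.02093 = 0.03744 L, so [NO2-] = 0.005528/0.03744 = 0.1476 M.
Kb = Kw/Ka = 1.0e-14 / 4.5 x 10^-4 = 2.22e-11.
[OH^-] = sqrt(Kb x [NO2-]) = sqrt(2.22e-11 x 0.1476) = 1.81e-6 M.
pOH = 5.74, so pH = 14.00 - 5.74 = 8.26.

8.26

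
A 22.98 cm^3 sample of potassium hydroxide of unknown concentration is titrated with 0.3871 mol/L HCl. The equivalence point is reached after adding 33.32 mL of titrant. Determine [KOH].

n(HCl) delivered = 0.3871 x 0.03332 = 0.01290 mol.
For a 1:1 reaction, n(KOH) = 0.01290 mol.
[KOH] = 0.01290 mol / 0.02298 L = 0.561 M.

0.561 M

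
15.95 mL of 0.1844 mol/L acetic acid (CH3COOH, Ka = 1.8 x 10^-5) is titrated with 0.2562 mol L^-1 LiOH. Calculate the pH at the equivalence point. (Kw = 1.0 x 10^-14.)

8.89

n(CH3COOH) = 0.1844 x 0.01595 = 0.002941 mol; V(LiOH) at equivalence = 0.002941/0.2562 = 0.01148 L.
At equivalence all the acid is converted to CH3COO-; total volume = 0.01595 + 0.01148 = 0.02743 L, so [CH3COO-] = 0.002941/0.02743 = 0.1072 M.
Kb = Kw/Ka = 1.0e-14 / 1.8 x 10^-5 = 5.56e-10.
[OH^-] = sqrt(Kb x [CH3COO-]) = sqrt(5.56e-10 x 0.1072) = 7.72e-6 M.
pOH = 5.11, so pH = 14.00 - 5.11 = 8.89.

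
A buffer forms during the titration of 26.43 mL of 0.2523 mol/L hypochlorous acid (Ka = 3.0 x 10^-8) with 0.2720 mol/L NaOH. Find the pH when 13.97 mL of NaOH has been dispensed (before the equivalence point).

Initial n(HClO) = 0.2523 x 0.02643 = 0.006668 mol.
n(NaOH) added = 0.2720 x 0.01397 = 0.003800 mol, converting that many moles of HClO to ClO-.
Remaining n(HClO) = 0.002868 mol; n(ClO-) = 0.003800 mol.
By Henderson-Hasselbalch, pH = pKa + log([A^-]/[HA]) = 7.52 + log(0.003800/0.002868) = 7.52 + (+0.12) = 7.64.

7.64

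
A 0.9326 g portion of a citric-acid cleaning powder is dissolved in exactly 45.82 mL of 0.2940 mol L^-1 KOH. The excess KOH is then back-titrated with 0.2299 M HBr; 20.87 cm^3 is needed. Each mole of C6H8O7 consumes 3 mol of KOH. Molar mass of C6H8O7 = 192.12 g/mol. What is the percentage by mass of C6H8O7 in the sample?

Total n(KOH) added = 0.2940 x 0.04582 = 0.01347 mol.
n(HBr) used = 0.2299 x 0.02087 = 0.004798 mol, which equals the excess n(KOH).
So n(KOH) consumed by the sample = 0.01347 - 0.004798 = 0.008673 mol.
n(C6H8O7) = 0.008673 / 3 = 0.002891 mol.
mass C6H8O7 = 0.002891 x 192.12 = 0.5554 g, so %C6H8O7 = 0.5554/0.9326 x 100 = 59.6%.

59.6%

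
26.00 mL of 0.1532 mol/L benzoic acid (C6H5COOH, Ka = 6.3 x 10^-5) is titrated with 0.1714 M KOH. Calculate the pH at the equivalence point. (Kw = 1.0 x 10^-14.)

n(C6H5COOH) = 0.1532 x 0.02600 = 0.003983 mol; V(KOH) at equivalence = 0.003983/0.1714 = 0.02324 L.
At equivalence all the acid is converted to C6H5COO-; total volume = 0.02600 + 0.02324 = 0.04924 L, so [C6H5COO-] = 0.003983/0.04924 = 0.08089 M.
Kb = Kw/Ka = 1.0e-14 / 6.3 x 10^-5 = 1.59e-10.
[OH^-] = sqrt(Kb x [C6H5COO-]) = sqrt(1.59e-10 x 0.08089) = 3.58e-6 M.
pOH = 5.45, so pH = 14.00 - 5.45 = 8.55.

8.55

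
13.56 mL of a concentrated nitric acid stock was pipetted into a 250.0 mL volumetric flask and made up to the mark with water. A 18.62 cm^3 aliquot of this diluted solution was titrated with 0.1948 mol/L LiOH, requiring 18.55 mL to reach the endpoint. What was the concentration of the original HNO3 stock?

3.58 M

n(LiOH) = 0.1948 x 0.01855 = 0.003614 mol.
n(HNO3) in the aliquot = 0.003614 mol.
[diluted HNO3] = 0.003614 / 0.01862 = 0.1941 M.
Dilution factor = 250.0/13.56 = 18.44, so [stock] = 0.1941 x 18.44 = 3.58 M.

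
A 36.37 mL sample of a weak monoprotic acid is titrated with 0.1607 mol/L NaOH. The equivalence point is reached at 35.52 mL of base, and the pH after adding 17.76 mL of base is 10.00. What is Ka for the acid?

17.76 mL is half of the equivalence volume, so this is the half-equivalence point where [HA] = [A^-].
At half-equivalence pH = pKa, so pKa = 10.00.
Ka = 10^(-10.00) = 1.0 x 10^-10.

1.0 x 10^-10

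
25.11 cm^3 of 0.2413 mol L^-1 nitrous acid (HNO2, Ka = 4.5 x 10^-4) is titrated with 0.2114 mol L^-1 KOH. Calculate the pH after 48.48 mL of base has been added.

12.76

n(acid) = 0.2413 x 0.02511 = 0.006059 mol; n(KOH) added = 0.2114 x 0.04848 = 0.01025 mol.
Base is in excess by 0.01025 - 0.006059 = 0.004190 mol in a total volume of 0.07359 L.
[OH^-] = 0.004190/0.07359 = 0.05693 M, so pOH = 1.24 and pH = 14.00 - 1.24 = 12.76.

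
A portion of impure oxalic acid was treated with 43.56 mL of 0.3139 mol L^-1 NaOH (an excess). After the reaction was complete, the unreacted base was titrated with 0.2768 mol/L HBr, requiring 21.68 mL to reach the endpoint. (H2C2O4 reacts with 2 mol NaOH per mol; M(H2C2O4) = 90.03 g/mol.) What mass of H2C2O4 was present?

0.345 g

Total n(NaOH) added = 0.3139 x 0.04356 = 0.01367 mol.
n(HBr) used = 0.2768 x 0.02168 = 0.006001 mol, which equals the excess n(NaOH).
So n(NaOH) consumed by the sample = 0.01367 - 0.006001 = 0.007672 mol.
n(H2C2O4) = 0.007672 / 2 = 0.003836 mol.
mass = 0.003836 mol x 90.03 g/mol = 0.345 g.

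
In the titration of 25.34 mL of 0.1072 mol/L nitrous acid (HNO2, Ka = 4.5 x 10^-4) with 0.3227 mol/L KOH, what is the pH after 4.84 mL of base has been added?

Initial n(HNO2) = 0.1072 x 0.02534 = 0.002716 mol.
n(KOH) added = 0.3227 x 0.004840 = 0.001562 mol, converting that many moles of HNO2 to NO2-.
Remaining n(HNO2) = 0.001155 mol; n(NO2-) = 0.001562 mol.
By Henderson-Hasselbalch, pH = pKa + log([A^-]/[HA]) = 3.35 + log(0.001562/0.001155) = 3.35 + (+0.13) = 3.48.

3.48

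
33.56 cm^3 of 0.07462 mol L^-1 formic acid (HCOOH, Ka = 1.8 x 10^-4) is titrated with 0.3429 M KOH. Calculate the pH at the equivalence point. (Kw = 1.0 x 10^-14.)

n(HCOOH) = 0.07462 x 0.03356 = 0.002504 mol; V(KOH) at equivalence = 0.002504/0.3429 = 0.007303 L.
At equivalence all the acid is converted to HCOO-; total volume = 0.03356 + 0.007303 = 0.04086 L, so [HCOO-] = 0.002504/0.04086 = 0.06128 M.
Kb = Kw/Ka = 1.0e-14 / 1.8 x 10^-4 = 5.56e-11.
[OH^-] = sqrt(Kb x [HCOO-]) = sqrt(5.56e-11 x 0.06128) = 1.85e-6 M.
pOH = 5.73, so pH = 14.00 - 5.73 = 8.27.

8.27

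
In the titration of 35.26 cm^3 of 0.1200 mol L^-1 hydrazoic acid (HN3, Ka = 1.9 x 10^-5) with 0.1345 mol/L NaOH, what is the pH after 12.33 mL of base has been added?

4.53

Initial n(HN3) = 0.1200 x 0.03526 = 0.004231 mol.
n(NaOH) added = 0.1345 x 0.01233 = 0.001658 mol, converting that many moles of HN3 to N3-.
Remaining n(HN3) = 0.002573 mol; n(N3-) = 0.001658 mol.
By Henderson-Hasselbalch, pH = pKa + log([A^-]/[HA]) = 4.72 + log(0.001658/0.002573) = 4.72 + (-0.19) = 4.53.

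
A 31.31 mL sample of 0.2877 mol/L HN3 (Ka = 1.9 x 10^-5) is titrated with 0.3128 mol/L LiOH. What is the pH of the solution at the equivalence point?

8.95

n(HN3) = 0.2877 x 0.03131 = 0.009008 mol; V(LiOH) at equivalence = 0.009008/0.3128 = 0.02880 L.
At equivalence all the acid is converted to N3-; total volume = 0.03131 + 0.02880 = 0.06011 L, so [N3-] = 0.009008/0.06011 = 0.1499 M.
Kb = Kw/Ka = 1.0e-14 / 1.9 x 10^-5 = 5.26e-10.
[OH^-] = sqrt(Kb x [N3-]) = sqrt(5.26e-10 x 0.1499) = 8.88e-6 M.
pOH = 5.05, so pH = 14.00 - 5.05 = 8.95.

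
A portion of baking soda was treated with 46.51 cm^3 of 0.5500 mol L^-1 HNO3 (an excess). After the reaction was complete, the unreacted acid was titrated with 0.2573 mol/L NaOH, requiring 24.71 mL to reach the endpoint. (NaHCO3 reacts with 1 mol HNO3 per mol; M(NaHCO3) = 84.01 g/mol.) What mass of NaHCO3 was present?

Total n(HNO3) added = 0.5500 x 0.04651 = 0.02558 mol.
n(NaOH) used = 0.2573 x 0.02471 = 0.006358 mol, which equals the excess n(HNO3).
So n(HNO3) consumed by the sample = 0.02558 - 0.006358 = 0.01922 mol.
n(NaHCO3) = 0.01922 / 1 = 0.01922 mol.
mass = 0.01922 mol x 84.01 g/mol = 1.61 g.

1.61 g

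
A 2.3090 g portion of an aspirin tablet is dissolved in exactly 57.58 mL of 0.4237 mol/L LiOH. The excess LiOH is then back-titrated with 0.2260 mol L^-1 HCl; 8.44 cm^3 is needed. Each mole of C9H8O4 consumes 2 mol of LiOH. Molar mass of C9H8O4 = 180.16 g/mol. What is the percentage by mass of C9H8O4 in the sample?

87.7%

Total n(LiOH) added = 0.4237 x 0.05758 = 0.02440 mol.
n(HCl) used = 0.2260 x 0.008440 = 0.001907 mol, which equals the excess n(LiOH).
So n(LiOH) consumed by the sample = 0.02440 - 0.001907 = 0.02249 mol.
n(C9H8O4) = 0.02249 / 2 = 0.01124 mol.
mass C9H8O4 = 0.01124 x 180.16 = 2.026 g, so %C9H8O4 = 2.026/2.3090 x 100 = 87.7%.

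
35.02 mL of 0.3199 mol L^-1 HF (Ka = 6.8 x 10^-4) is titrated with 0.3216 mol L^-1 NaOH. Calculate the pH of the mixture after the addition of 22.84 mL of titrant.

3.45

Initial n(HF) = 0.3199 x 0.03502 = 0.01120 mol.
n(NaOH) added = 0.3216 x 0.02284 = 0.007345 mol, converting that many moles of HF to F-.
Remaining n(HF) = 0.003858 mol; n(F-) = 0.007345 mol.
By Henderson-Hasselbalch, pH = pKa + log([A^-]/[HA]) = 3.17 + log(0.007345/0.003858) = 3.17 + (+0.28) = 3.45.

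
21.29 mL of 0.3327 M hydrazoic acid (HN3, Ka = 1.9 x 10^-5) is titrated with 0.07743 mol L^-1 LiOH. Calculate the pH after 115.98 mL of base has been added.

12.14

n(acid) = 0.3327 x 0.02129 = 0.007083 mol; n(LiOH) added = 0.07743 x 0.1160 = 0.008980 mol.
Base is in excess by 0.008980 - 0.007083 = 0.001897 mol in a total volume of 0.1373 L.
[OH^-] = 0.001897/0.1373 = 0.01382 M, so pOH = 1.86 and pH = 14.00 - 1.86 = 12.14.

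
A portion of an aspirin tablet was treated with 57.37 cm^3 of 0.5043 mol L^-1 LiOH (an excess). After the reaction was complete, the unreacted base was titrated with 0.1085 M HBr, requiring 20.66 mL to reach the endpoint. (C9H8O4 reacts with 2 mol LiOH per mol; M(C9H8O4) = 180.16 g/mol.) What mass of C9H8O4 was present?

2.40 g

Total n(LiOH) added = 0.5043 x 0.05737 = 0.02893 mol.
n(HBr) used = 0.1085 x 0.02066 = 0.002242 mol, which equals the excess n(LiOH).
So n(LiOH) consumed by the sample = 0.02893 - 0.002242 = 0.02669 mol.
n(C9H8O4) = 0.02669 / 2 = 0.01335 mol.
mass = 0.01335 mol x 180.16 g/mol = 2.40 g.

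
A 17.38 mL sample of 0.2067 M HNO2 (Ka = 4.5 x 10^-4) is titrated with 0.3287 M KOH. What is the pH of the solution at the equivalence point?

n(HNO2) = 0.2067 x 0.01738 = 0.003592 mol; V(KOH) at equivalence = 0.003592/0.3287 = 0.01093 L.
At equivalence all the acid is converted to NO2-; total volume = 0.01738 + 0.01093 = 0.02831 L, so [NO2-] = 0.003592/0.02831 = 0.1269 M.
Kb = Kw/Ka = 1.0e-14 / 4.5 x 10^-4 = 2.22e-11.
[OH^-] = sqrt(Kb x [NO2-]) = sqrt(2.22e-11 x 0.1269) = 1.68e-6 M.
pOH = 5.77, so pH = 14.00 - 5.77 = 8.23.

8.23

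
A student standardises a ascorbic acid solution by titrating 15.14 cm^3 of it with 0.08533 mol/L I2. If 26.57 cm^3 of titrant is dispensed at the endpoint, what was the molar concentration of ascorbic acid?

n(I2) = 0.08533 x 0.02657 = 0.002267 mol.
From the balanced equation, 1 mol I2 reacts with 1 mol ascorbic acid, so n(ascorbic acid) = 0.002267 x 1/1 = 0.002267 mol.
[ascorbic acid] = 0.002267 / 0.01514 L = 0.150 M.

0.150 M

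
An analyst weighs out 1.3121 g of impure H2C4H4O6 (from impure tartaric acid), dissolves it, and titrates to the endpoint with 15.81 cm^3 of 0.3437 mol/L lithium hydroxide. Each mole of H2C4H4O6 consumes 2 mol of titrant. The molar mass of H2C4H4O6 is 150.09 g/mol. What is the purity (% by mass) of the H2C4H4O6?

n(LiOH) = 0.3437 x 0.01581 = 0.005434 mol.
n(H2C4H4O6) = 0.005434 / 2 = 0.002717 mol.
mass of H2C4H4O6 = 0.002717 x 150.09 = 0.4078 g.
% purity = 0.4078 / 1.3121 x 100 = 31.1%.

31.1%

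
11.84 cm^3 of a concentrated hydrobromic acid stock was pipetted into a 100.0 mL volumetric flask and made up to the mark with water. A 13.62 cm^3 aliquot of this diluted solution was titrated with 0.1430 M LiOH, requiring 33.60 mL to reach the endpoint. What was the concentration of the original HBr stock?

2.98 M

n(LiOH) = 0.1430 x 0.03360 = 0.004805 mol.
n(HBr) in the aliquot = 0.004805 mol.
[diluted HBr] = 0.004805 / 0.01362 = 0.3528 M.
Dilution factor = 100.0/11.84 = 8.446, so [stock] = 0.3528 x 8.446 = 2.98 M.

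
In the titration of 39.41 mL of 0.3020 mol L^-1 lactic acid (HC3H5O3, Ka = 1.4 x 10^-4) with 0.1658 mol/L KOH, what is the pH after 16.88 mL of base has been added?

Initial n(HC3H5O3) = 0.3020 x 0.03941 = 0.01190 mol.
n(KOH) added = 0.1658 x 0.01688 = 0.002799 mol, converting that many moles of HC3H5O3 to C3H5O3-.
Remaining n(HC3H5O3) = 0.009103 mol; n(C3H5O3-) = 0.002799 mol.
By Henderson-Hasselbalch, pH = pKa + log([A^-]/[HA]) = 3.85 + log(0.002799/0.009103) = 3.85 + (-0.51) = 3.34.

3.34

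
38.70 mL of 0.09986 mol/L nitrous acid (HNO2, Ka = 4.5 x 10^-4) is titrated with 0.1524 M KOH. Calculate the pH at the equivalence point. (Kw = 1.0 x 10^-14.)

n(HNO2) = 0.09986 x 0.03870 = 0.003865 mol; V(KOH) at equivalence = 0.003865/0.1524 = 0.02536 L.
At equivalence all the acid is converted to NO2-; total volume = 0.03870 + 0.02536 = 0.06406 L, so [NO2-] = 0.003865/0.06406 = 0.06033 M.
Kb = Kw/Ka = 1.0e-14 / 4.5 x 10^-4 = 2.22e-11.
[OH^-] = sqrt(Kb x [NO2-]) = sqrt(2.22e-11 x 0.06033) = 1.16e-6 M.
pOH = 5.94, so pH = 14.00 - 5.94 = 8.06.

8.06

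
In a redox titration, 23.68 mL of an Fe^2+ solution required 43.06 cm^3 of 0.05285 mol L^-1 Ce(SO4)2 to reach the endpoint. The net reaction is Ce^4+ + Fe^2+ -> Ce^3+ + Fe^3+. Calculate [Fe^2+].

n(Ce(SO4)2) = 0.05285 x 0.04306 = 0.002276 mol.
From the balanced equation, 1 mol Ce(SO4)2 reacts with 1 mol Fe^2+, so n(Fe^2+) = 0.002276 x 1/1 = 0.002276 mol.
[Fe^2+] = 0.002276 / 0.02368 L = 0.0961 M.

0.0961 M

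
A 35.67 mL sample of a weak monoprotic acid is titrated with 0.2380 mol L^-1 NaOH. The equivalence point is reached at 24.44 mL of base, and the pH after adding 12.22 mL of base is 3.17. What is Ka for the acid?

12.22 mL is half of the equivalence volume, so this is the half-equivalence point where [HA] = [A^-].
At half-equivalence pH = pKa, so pKa = 3.17.
Ka = 10^(-3.17) = 6.8 x 10^-4.

6.8 x 10^-4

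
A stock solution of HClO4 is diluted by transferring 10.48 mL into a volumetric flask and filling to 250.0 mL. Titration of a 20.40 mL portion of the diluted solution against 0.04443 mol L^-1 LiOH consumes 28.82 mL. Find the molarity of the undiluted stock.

1.50 M

n(LiOH) = 0.04443 x 0.02882 = 0.001280 mol.
n(HClO4) in the aliquot = 0.001280 mol.
[diluted HClO4] = 0.001280 / 0.02040 = 0.06277 M.
Dilution factor = 250.0/10.48 = 23.85, so [stock] = 0.06277 x 23.85 = 1.50 M.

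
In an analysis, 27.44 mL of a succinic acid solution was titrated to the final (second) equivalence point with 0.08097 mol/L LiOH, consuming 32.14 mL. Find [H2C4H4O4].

n(LiOH) = 0.08097 x 0.03214 = 0.002602 mol.
At the final (second) equivalence point, 2 mol OH^- react per mol H2C4H4O4, so n(H2C4H4O4) = 0.002602 / 2 = 0.001301 mol.
[H2C4H4O4] = 0.001301 / 0.02744 L = 0.0474 M.

0.0474 M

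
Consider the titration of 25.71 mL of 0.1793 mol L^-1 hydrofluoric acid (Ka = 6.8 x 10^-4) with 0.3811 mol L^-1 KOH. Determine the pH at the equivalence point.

n(HF) = 0.1793 x 0.02571 = 0.004610 mol; V(KOH) at equivalence = 0.004610/0.3811 = 0.01210 L.
At equivalence all the acid is converted to F-; total volume = 0.02571 + 0.01210 = 0.03781 L, so [F-] = 0.004610/0.03781 = 0.1219 M.
Kb = Kw/Ka = 1.0e-14 / 6.8 x 10^-4 = 1.47e-11.
[OH^-] = sqrt(Kb x [F-]) = sqrt(1.47e-11 x 0.1219) = 1.34e-6 M.
pOH = 5.87, so pH = 14.00 - 5.87 = 8.13.

8.13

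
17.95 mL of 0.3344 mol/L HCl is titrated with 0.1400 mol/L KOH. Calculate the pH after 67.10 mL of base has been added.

n(acid) = 0.3344 x 0.01795 = 0.006002 mol; n(KOH) added = 0.1400 x 0.06710 = 0.009394 mol.
Base is in excess by 0.009394 - 0.006002 = 0.003392 mol in a total volume of 0.08505 L.
[OH^-] = 0.003392/0.08505 = 0.03988 M, so pOH = 1.40 and pH = 14.00 - 1.40 = 12.60.

12.60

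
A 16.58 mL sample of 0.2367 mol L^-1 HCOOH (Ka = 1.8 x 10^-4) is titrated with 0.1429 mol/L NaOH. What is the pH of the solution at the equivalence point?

n(HCOOH) = 0.2367 x 0.01658 = 0.003924 mol; V(NaOH) at equivalence = 0.003924/0.1429 = 0.02746 L.
At equivalence all the acid is converted to HCOO-; total volume = 0.01658 + 0.02746 = 0.04404 L, so [HCOO-] = 0.003924/0.04404 = 0.08911 M.
Kb = Kw/Ka = 1.0e-14 / 1.8 x 10^-4 = 5.56e-11.
[OH^-] = sqrt(Kb x [HCOO-]) = sqrt(5.56e-11 x 0.08911) = 2.22e-6 M.
pOH = 5.65, so pH = 14.00 - 5.65 = 8.35.

8.35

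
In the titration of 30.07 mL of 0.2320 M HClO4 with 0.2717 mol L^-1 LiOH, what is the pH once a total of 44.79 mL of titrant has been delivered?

12.84

n(acid) = 0.2320 x 0.03007 = 0.006976 mol; n(LiOH) added = 0.2717 x 0.04479 = 0.01217 mol.
Base is in excess by 0.01217 - 0.006976 = 0.005193 mol in a total volume of 0.07486 L.
[OH^-] = 0.005193/0.07486 = 0.06937 M, so pOH = 1.16 and pH = 14.00 - 1.16 = 12.84.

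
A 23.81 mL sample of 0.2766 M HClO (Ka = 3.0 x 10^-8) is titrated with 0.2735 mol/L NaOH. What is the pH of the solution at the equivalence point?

10.33

n(HClO) = 0.2766 x 0.02381 = 0.006586 mol; V(NaOH) at equivalence = 0.006586/0.2735 = 0.02408 L.
At equivalence all the acid is converted to ClO-; total volume = 0.02381 + 0.02408 = 0.04789 L, so [ClO-] = 0.006586/0.04789 = 0.1375 M.
Kb = Kw/Ka = 1.0e-14 / 3.0 x 10^-8 = 3.33e-7.
[OH^-] = sqrt(Kb x [ClO-]) = sqrt(3.33e-7 x 0.1375) = 0.000214 M.
pOH = 3.67, so pH = 14.00 - 3.67 = 10.33.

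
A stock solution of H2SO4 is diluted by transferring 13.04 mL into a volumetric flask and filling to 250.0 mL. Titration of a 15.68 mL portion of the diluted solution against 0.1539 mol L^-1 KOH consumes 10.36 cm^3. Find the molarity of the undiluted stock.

0.975 M

n(KOH) = 0.1539 x 0.01036 = 0.001594 mol.
n(H2SO4) in the aliquot = 0.001594 x 1/2 = 0.0007972 mol.
[diluted H2SO4] = 0.0007972 / 0.01568 = 0.05084 M.
Dilution factor = 250.0/13.04 = 19.17, so [stock] = 0.05084 x 19.17 = 0.975 M.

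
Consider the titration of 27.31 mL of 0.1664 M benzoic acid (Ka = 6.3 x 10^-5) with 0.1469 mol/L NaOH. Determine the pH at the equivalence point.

n(C6H5COOH) = 0.1664 x 0.02731 = 0.004544 mol; V(NaOH) at equivalence = 0.004544/0.1469 = 0.03094 L.
At equivalence all the acid is converted to C6H5COO-; total volume = 0.02731 + 0.03094 = 0.05825 L, so [C6H5COO-] = 0.004544/0.05825 = 0.07802 M.
Kb = Kw/Ka = 1.0e-14 / 6.3 x 10^-5 = 1.59e-10.
[OH^-] = sqrt(Kb x [C6H5COO-]) = sqrt(1.59e-10 x 0.07802) = 3.52e-6 M.
pOH = 5.45, so pH = 14.00 - 5.45 = 8.55.

8.55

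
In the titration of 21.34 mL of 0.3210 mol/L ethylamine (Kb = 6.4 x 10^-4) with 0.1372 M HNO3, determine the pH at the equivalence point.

5.91

n(C2H5NH2) = 0.3210 x 0.02134 = 0.006850 mol; V(HNO3) at equivalence = 0.006850/0.1372 = 0.04993 L.
At equivalence the base is fully converted to C2H5NH3+; total volume = 0.07127 L, so [C2H5NH3+] = 0.006850/0.07127 = 0.09612 M.
Ka(C2H5NH3+) = Kw/Kb = 1.0e-14 / 6.4 x 10^-4 = 1.56e-11.
[H^+] = sqrt(Ka x [C2H5NH3+]) = sqrt(1.56e-11 x 0.09612) = 1.23e-6 M.
pH = -log(1.23e-6) = 5.91.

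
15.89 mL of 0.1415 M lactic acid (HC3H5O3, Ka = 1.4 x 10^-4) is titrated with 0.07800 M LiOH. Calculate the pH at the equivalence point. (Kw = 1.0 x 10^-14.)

n(HC3H5O3) = 0.1415 x 0.01589 = 0.002248 mol; V(LiOH) at equivalence = 0.002248/0.07800 = 0.02883 L.
At equivalence all the acid is converted to C3H5O3-; total volume = 0.01589 + 0.02883 = 0.04472 L, so [C3H5O3-] = 0.002248/0.04472 = 0.05028 M.
Kb = Kw/Ka = 1.0e-14 / 1.4 x 10^-4 = 7.14e-11.
[OH^-] = sqrt(Kb x [C3H5O3-]) = sqrt(7.14e-11 x 0.05028) = 1.90e-6 M.
pOH = 5.72, so pH = 14.00 - 5.72 = 8.28.

8.28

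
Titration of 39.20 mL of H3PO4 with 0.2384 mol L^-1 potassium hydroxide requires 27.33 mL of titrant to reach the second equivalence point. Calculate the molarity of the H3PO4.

0.0831 M

n(KOH) = 0.2384 x 0.02733 = 0.006515 mol.
At the second equivalence point, 2 mol OH^- react per mol H3PO4, so n(H3PO4) = 0.006515 / 2 = 0.003258 mol.
[H3PO4] = 0.003258 / 0.03920 L = 0.0831 M.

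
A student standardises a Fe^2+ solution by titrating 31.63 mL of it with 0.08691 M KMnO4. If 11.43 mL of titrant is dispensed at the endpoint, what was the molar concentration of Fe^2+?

0.157 M

n(KMnO4) = 0.08691 x 0.01143 = 0.0009934 mol.
From the balanced equation, 1 mol KMnO4 reacts with 5 mol Fe^2+, so n(Fe^2+) = 0.0009934 x 5/1 = 0.004967 mol.
[Fe^2+] = 0.004967 / 0.03163 L = 0.157 M.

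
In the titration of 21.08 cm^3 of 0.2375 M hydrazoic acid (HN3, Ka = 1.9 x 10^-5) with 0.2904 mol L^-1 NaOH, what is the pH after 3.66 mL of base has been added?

4.15

Initial n(HN3) = 0.2375 x 0.02108 = 0.005006 mol.
n(NaOH) added = 0.2904 x 0.003660 = 0.001063 mol, converting that many moles of HN3 to N3-.
Remaining n(HN3) = 0.003944 mol; n(N3-) = 0.001063 mol.
By Henderson-Hasselbalch, pH = pKa + log([A^-]/[HA]) = 4.72 + log(0.001063/0.003944) = 4.72 + (-0.57) = 4.15.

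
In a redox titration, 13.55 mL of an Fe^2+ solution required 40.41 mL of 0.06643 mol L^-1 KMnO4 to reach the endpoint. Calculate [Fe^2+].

n(KMnO4) = 0.06643 x 0.04041 = 0.002684 mol.
From the balanced equation, 1 mol KMnO4 reacts with 5 mol Fe^2+, so n(Fe^2+) = 0.002684 x 5/1 = 0.01342 mol.
[Fe^2+] = 0.01342 / 0.01355 L = 0.991 M.

0.991 M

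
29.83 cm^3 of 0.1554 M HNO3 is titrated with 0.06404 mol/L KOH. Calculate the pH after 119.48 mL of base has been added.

n(acid) = 0.1554 x 0.02983 = 0.004636 mol; n(KOH) added = 0.06404 x 0.1195 = 0.007651 mol.
Base is in excess by 0.007651 - 0.004636 = 0.003016 mol in a total volume of 0.1493 L.
[OH^-] = 0.003016/0.1493 = 0.02020 M, so pOH = 1.69 and pH = 14.00 - 1.69 = 12.31.

12.31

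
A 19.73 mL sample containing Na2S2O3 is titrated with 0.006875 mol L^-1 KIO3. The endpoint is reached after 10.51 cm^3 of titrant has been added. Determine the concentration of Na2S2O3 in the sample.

0.0220 M

n(KIO3) = 0.006875 x 0.01051 = 7.226e-5 mol.
From the balanced equation, 1 mol KIO3 reacts with 6 mol Na2S2O3, so n(Na2S2O3) = 7.226e-5 x 6/1 = 0.0004335 mol.
[Na2S2O3] = 0.0004335 / 0.01973 L = 0.0220 M.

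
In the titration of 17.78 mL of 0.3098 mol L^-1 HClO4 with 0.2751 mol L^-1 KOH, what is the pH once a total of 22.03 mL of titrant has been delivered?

n(acid) = 0.3098 x 0.01778 = 0.005508 mol; n(KOH) added = 0.2751 x 0.02203 = 0.006060 mol.
Base is in excess by 0.006060 - 0.005508 = 0.0005522 mol in a total volume of 0.03981 L.
[OH^-] = 0.0005522/0.03981 = 0.01387 M, so pOH = 1.86 and pH = 14.00 - 1.86 = 12.14.

12.14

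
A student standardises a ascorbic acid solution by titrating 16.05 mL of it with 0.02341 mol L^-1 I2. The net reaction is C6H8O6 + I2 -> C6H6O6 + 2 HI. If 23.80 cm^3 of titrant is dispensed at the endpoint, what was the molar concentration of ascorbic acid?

n(I2) = 0.02341 x 0.02380 = 0.0005572 mol.
From the balanced equation, 1 mol I2 reacts with 1 mol ascorbic acid, so n(ascorbic acid) = 0.0005572 x 1/1 = 0.0005572 mol.
[ascorbic acid] = 0.0005572 / 0.01605 L = 0.0347 M.

0.0347 M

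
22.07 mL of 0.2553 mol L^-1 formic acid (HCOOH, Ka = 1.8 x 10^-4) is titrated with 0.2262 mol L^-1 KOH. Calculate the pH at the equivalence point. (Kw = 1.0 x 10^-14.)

8.41

n(HCOOH) = 0.2553 x 0.02207 = 0.005634 mol; V(KOH) at equivalence = 0.005634/0.2262 = 0.02491 L.
At equivalence all the acid is converted to HCOO-; total volume = 0.02207 + 0.02491 = 0.04698 L, so [HCOO-] = 0.005634/0.04698 = 0.1199 M.
Kb = Kw/Ka = 1.0e-14 / 1.8 x 10^-4 = 5.56e-11.
[OH^-] = sqrt(Kb x [HCOO-]) = sqrt(5.56e-11 x 0.1199) = 2.58e-6 M.
pOH = 5.59, so pH = 14.00 - 5.59 = 8.41.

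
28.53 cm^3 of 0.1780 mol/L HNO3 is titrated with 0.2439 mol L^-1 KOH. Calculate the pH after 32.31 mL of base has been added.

n(acid) = 0.1780 x 0.02853 = 0.005078 mol; n(KOH) added = 0.2439 x 0.03231 = 0.007880 mol.
Base is in excess by 0.007880 - 0.005078 = 0.002802 mol in a total volume of 0.06084 L.
[OH^-] = 0.002802/0.06084 = 0.04606 M, so pOH = 1.34 and pH = 14.00 - 1.34 = 12.66.

12.66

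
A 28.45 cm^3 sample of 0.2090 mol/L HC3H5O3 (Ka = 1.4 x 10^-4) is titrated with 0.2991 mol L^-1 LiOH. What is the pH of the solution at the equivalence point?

8.47

n(HC3H5O3) = 0.2090 x 0.02845 = 0.005946 mol; V(LiOH) at equivalence = 0.005946/0.2991 = 0.01988 L.
At equivalence all the acid is converted to C3H5O3-; total volume = 0.02845 + 0.01988 = 0.04833 L, so [C3H5O3-] = 0.005946/0.04833 = 0.1230 M.
Kb = Kw/Ka = 1.0e-14 / 1.4 x 10^-4 = 7.14e-11.
[OH^-] = sqrt(Kb x [C3H5O3-]) = sqrt(7.14e-11 x 0.1230) = 2.96e-6 M.
pOH = 5.53, so pH = 14.00 - 5.53 = 8.47.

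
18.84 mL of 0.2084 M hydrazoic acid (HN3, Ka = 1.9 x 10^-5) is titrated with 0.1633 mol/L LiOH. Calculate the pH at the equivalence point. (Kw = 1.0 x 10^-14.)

n(HN3) = 0.2084 x 0.01884 = 0.003926 mol; V(LiOH) at equivalence = 0.003926/0.1633 = 0.02404 L.
At equivalence all the acid is converted to N3-; total volume = 0.01884 + 0.02404 = 0.04288 L, so [N3-] = 0.003926/0.04288 = 0.09156 M.
Kb = Kw/Ka = 1.0e-14 / 1.9 x 10^-5 = 5.26e-10.
[OH^-] = sqrt(Kb x [N3-]) = sqrt(5.26e-10 x 0.09156) = 6.94e-6 M.
pOH = 5.16, so pH = 14.00 - 5.16 = 8.84.

8.84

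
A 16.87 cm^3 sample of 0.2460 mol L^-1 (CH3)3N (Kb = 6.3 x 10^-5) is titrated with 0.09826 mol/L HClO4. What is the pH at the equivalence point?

5.48

n((CH3)3N) = 0.2460 x 0.01687 = 0.004150 mol; V(HClO4) at equivalence = 0.004150/0.09826 = 0.04224 L.
At equivalence the base is fully converted to (CH3)3NH+; total volume = 0.05911 L, so [(CH3)3NH+] = 0.004150/0.05911 = 0.07021 M.
Ka((CH3)3NH+) = Kw/Kb = 1.0e-14 / 6.3 x 10^-5 = 1.59e-10.
[H^+] = sqrt(Ka x [(CH3)3NH+]) = sqrt(1.59e-10 x 0.07021) = 3.34e-6 M.
pH = -log(3.34e-6) = 5.48.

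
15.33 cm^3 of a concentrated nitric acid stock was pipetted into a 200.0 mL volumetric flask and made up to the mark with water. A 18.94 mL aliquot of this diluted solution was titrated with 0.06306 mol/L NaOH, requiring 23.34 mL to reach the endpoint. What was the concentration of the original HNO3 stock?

1.01 M

n(NaOH) = 0.06306 x 0.02334 = 0.001472 mol.
n(HNO3) in the aliquot = 0.001472 mol.
[diluted HNO3] = 0.001472 / 0.01894 = 0.07771 M.
Dilution factor = 200.0/15.33 = 13.05, so [stock] = 0.07771 x 13.05 = 1.01 M.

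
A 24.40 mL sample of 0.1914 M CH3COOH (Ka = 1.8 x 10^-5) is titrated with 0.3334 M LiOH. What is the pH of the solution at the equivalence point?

n(CH3COOH) = 0.1914 x 0.02440 = 0.004670 mol; V(LiOH) at equivalence = 0.004670/0.3334 = 0.01401 L.
At equivalence all the acid is converted to CH3COO-; total volume = 0.02440 + 0.01401 = 0.03841 L, so [CH3COO-] = 0.004670/0.03841 = 0.1216 M.
Kb = Kw/Ka = 1.0e-14 / 1.8 x 10^-5 = 5.56e-10.
[OH^-] = sqrt(Kb x [CH3COO-]) = sqrt(5.56e-10 x 0.1216) = 8.22e-6 M.
pOH = 5.09, so pH = 14.00 - 5.09 = 8.91.

8.91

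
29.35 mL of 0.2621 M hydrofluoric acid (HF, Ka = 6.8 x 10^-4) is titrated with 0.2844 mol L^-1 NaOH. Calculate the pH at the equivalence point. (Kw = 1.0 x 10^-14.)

8.15

n(HF) = 0.2621 x 0.02935 = 0.007693 mol; V(NaOH) at equivalence = 0.007693/0.2844 = 0.02705 L.
At equivalence all the acid is converted to F-; total volume = 0.02935 + 0.02705 = 0.05640 L, so [F-] = 0.007693/0.05640 = 0.1364 M.
Kb = Kw/Ka = 1.0e-14 / 6.8 x 10^-4 = 1.47e-11.
[OH^-] = sqrt(Kb x [F-]) = sqrt(1.47e-11 x 0.1364) = 1.42e-6 M.
pOH = 5.85, so pH = 14.00 - 5.85 = 8.15.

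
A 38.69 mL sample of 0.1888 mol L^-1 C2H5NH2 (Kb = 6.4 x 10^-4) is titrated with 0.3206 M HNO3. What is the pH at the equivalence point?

n(C2H5NH2) = 0.1888 x 0.03869 = 0.007305 mol; V(HNO3) at equivalence = 0.007305/0.3206 = 0.02278 L.
At equivalence the base is fully converted to C2H5NH3+; total volume = 0.06147 L, so [C2H5NH3+] = 0.007305/0.06147 = 0.1188 M.
Ka(C2H5NH3+) = Kw/Kb = 1.0e-14 / 6.4 x 10^-4 = 1.56e-11.
[H^+] = sqrt(Ka x [C2H5NH3+]) = sqrt(1.56e-11 x 0.1188) = 1.36e-6 M.
pH = -log(1.36e-6) = 5.87.

5.87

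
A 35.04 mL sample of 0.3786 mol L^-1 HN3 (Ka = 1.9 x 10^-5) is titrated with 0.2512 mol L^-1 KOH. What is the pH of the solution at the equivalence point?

n(HN3) = 0.3786 x 0.03504 = 0.01327 mol; V(KOH) at equivalence = 0.01327/0.2512 = 0.05281 L.
At equivalence all the acid is converted to N3-; total volume = 0.03504 + 0.05281 = 0.08785 L, so [N3-] = 0.01327/0.08785 = 0.1510 M.
Kb = Kw/Ka = 1.0e-14 / 1.9 x 10^-5 = 5.26e-10.
[OH^-] = sqrt(Kb x [N3-]) = sqrt(5.26e-10 x 0.1510) = 8.92e-6 M.
pOH = 5.05, so pH = 14.00 - 5.05 = 8.95.

8.95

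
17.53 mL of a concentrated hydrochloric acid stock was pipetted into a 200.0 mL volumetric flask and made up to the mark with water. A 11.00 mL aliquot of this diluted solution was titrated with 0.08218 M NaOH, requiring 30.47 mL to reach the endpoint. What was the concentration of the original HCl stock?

n(NaOH) = 0.08218 x 0.03047 = 0.002504 mol.
n(HCl) in the aliquot = 0.002504 mol.
[diluted HCl] = 0.002504 / 0.01100 = 0.2276 M.
Dilution factor = 200.0/17.53 = 11.41, so [stock] = 0.2276 x 11.41 = 2.60 M.

2.60 M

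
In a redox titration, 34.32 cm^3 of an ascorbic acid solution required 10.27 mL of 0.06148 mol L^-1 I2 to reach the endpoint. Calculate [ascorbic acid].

0.0184 M

n(I2) = 0.06148 x 0.01027 = 0.0006314 mol.
From the balanced equation, 1 mol I2 reacts with 1 mol ascorbic acid, so n(ascorbic acid) = 0.0006314 x 1/1 = 0.0006314 mol.
[ascorbic acid] = 0.0006314 / 0.03432 L = 0.0184 M.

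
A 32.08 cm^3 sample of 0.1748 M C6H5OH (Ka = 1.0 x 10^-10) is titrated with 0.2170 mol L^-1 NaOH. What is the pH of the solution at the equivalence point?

11.49

n(C6H5OH) = 0.1748 x 0.03208 = 0.005608 mol; V(NaOH) at equivalence = 0.005608/0.2170 = 0.02584 L.
At equivalence all the acid is converted to C6H5O-; total volume = 0.03208 + 0.02584 = 0.05792 L, so [C6H5O-] = 0.005608/0.05792 = 0.09681 M.
Kb = Kw/Ka = 1.0e-14 / 1.0 x 10^-10 = 0.000100.
[OH^-] = sqrt(Kb x [C6H5O-]) = sqrt(0.000100 x 0.09681) = 0.00311 M.
pOH = 2.51, so pH = 14.00 - 2.51 = 11.49.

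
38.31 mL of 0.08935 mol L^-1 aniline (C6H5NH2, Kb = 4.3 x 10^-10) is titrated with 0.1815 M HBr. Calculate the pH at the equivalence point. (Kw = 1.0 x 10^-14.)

n(C6H5NH2) = 0.08935 x 0.03831 = 0.003423 mol; V(HBr) at equivalence = 0.003423/0.1815 = 0.01886 L.
At equivalence the base is fully converted to C6H5NH3+; total volume = 0.05717 L, so [C6H5NH3+] = 0.003423/0.05717 = 0.05987 M.
Ka(C6H5NH3+) = Kw/Kb = 1.0e-14 / 4.3 x 10^-10 = 2.33e-5.
[H^+] = sqrt(Ka x [C6H5NH3+]) = sqrt(2.33e-5 x 0.05987) = 0.00118 M.
pH = -log(0.00118) = 2.93.

2.93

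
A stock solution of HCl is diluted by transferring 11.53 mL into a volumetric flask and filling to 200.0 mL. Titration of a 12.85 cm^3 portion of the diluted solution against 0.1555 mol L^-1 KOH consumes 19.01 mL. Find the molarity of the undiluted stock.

n(KOH) = 0.1555 x 0.01901 = 0.002956 mol.
n(HCl) in the aliquot = 0.002956 mol.
[diluted HCl] = 0.002956 / 0.01285 = 0.2300 M.
Dilution factor = 200.0/11.53 = 17.35, so [stock] = 0.2300 x 17.35 = 3.99 M.

3.99 M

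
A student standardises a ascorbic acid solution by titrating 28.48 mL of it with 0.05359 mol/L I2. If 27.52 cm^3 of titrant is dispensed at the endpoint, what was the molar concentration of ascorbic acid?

0.0518 M

n(I2) = 0.05359 x 0.02752 = 0.001475 mol.
From the balanced equation, 1 mol I2 reacts with 1 mol ascorbic acid, so n(ascorbic acid) = 0.001475 x 1/1 = 0.001475 mol.
[ascorbic acid] = 0.001475 / 0.02848 L = 0.0518 M.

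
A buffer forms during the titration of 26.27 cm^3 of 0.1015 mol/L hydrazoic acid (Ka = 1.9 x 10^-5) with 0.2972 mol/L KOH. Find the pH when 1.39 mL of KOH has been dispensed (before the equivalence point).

Initial n(HN3) = 0.1015 x 0.02627 = 0.002666 mol.
n(KOH) added = 0.2972 x 0.001390 = 0.0004131 mol, converting that many moles of HN3 to N3-.
Remaining n(HN3) = 0.002253 mol; n(N3-) = 0.0004131 mol.
By Henderson-Hasselbalch, pH = pKa + log([A^-]/[HA]) = 4.72 + log(0.0004131/0.002253) = 4.72 + (-0.74) = 3.98.

3.98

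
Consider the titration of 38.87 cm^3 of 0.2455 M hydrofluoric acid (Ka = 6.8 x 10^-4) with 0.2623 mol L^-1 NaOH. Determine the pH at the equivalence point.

n(HF) = 0.2455 x 0.03887 = 0.009543 mol; V(NaOH) at equivalence = 0.009543/0.2623 = 0.03638 L.
At equivalence all the acid is converted to F-; total volume = 0.03887 + 0.03638 = 0.07525 L, so [F-] = 0.009543/0.07525 = 0.1268 M.
Kb = Kw/Ka = 1.0e-14 / 6.8 x 10^-4 = 1.47e-11.
[OH^-] = sqrt(Kb x [F-]) = sqrt(1.47e-11 x 0.1268) = 1.37e-6 M.
pOH = 5.86, so pH = 14.00 - 5.86 = 8.14.

8.14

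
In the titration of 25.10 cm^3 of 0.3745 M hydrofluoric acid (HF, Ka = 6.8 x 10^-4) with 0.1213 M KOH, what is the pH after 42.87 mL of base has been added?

Initial n(HF) = 0.3745 x 0.02510 = 0.009400 mol.
n(KOH) added = 0.1213 x 0.04287 = 0.005200 mol, converting that many moles of HF to F-.
Remaining n(HF) = 0.004200 mol; n(F-) = 0.005200 mol.
By Henderson-Hasselbalch, pH = pKa + log([A^-]/[HA]) = 3.17 + log(0.005200/0.004200) = 3.17 + (+0.09) = 3.26.

3.26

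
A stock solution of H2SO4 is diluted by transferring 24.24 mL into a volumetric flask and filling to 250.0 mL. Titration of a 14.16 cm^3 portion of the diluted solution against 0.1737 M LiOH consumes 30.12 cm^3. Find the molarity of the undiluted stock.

1.91 M

n(LiOH) = 0.1737 x 0.03012 = 0.005232 mol.
n(H2SO4) in the aliquot = 0.005232 x 1/2 = 0.002616 mol.
[diluted H2SO4] = 0.002616 / 0.01416 = 0.1847 M.
Dilution factor = 250.0/24.24 = 10.31, so [stock] = 0.1847 x 10.31 = 1.91 M.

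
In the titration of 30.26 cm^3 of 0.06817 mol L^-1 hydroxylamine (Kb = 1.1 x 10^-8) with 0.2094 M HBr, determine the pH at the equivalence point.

n(NH2OH) = 0.06817 x 0.03026 = 0.002063 mol; V(HBr) at equivalence = 0.002063/0.2094 = 0.009851 L.
At equivalence the base is fully converted to NH3OH+; total volume = 0.04011 L, so [NH3OH+] = 0.002063/0.04011 = 0.05143 M.
Ka(NH3OH+) = Kw/Kb = 1.0e-14 / 1.1 x 10^-8 = 9.09e-7.
[H^+] = sqrt(Ka x [NH3OH+]) = sqrt(9.09e-7 x 0.05143) = 0.000216 M.
pH = -log(0.000216) = 3.67.

3.67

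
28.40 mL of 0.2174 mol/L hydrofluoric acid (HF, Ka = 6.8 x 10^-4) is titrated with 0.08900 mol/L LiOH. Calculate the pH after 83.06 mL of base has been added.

n(acid) = 0.2174 x 0.02840 = 0.006174 mol; n(LiOH) added = 0.08900 x 0.08306 = 0.007392 mol.
Base is in excess by 0.007392 - 0.006174 = 0.001218 mol in a total volume of 0.1115 L.
[OH^-] = 0.001218/0.1115 = 0.01093 M, so pOH = 1.96 and pH = 14.00 - 1.96 = 12.04.

12.04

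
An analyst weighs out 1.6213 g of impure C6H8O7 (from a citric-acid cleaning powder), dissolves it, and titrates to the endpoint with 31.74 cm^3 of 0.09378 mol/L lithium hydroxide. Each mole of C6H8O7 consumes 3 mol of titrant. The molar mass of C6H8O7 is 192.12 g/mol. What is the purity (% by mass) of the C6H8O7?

n(LiOH) = 0.09378 x 0.03174 = 0.002977 mol.
n(C6H8O7) = 0.002977 / 3 = 0.0009922 mol.
mass of C6H8O7 = 0.0009922 x 192.12 = 0.1906 g.
% purity = 0.1906 / 1.6213 x 100 = 11.8%.

11.8%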